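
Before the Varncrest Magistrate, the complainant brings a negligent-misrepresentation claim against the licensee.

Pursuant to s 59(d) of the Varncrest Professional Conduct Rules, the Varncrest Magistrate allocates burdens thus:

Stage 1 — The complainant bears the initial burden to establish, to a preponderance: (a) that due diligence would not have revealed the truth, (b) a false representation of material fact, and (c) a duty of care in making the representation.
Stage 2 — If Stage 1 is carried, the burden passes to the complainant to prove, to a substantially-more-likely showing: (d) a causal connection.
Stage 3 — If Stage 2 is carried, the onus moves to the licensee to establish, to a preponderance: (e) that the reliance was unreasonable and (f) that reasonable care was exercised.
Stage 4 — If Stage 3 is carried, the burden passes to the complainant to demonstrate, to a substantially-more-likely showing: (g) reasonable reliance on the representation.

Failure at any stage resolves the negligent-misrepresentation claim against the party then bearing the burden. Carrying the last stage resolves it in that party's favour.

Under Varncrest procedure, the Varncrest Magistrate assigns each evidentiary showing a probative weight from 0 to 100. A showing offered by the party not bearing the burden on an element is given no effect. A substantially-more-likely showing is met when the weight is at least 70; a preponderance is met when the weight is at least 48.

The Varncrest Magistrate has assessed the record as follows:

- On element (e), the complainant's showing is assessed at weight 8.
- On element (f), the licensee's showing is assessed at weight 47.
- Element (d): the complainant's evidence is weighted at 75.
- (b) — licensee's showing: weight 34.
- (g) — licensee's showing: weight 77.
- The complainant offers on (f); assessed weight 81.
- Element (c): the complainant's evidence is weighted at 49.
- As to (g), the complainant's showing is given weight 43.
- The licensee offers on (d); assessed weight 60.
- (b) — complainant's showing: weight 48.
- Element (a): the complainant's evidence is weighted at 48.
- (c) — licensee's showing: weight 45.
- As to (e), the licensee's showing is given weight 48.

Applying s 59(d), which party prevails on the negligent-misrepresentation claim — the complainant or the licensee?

Stage 1 (complainant, a preponderance, weight is at least 48): (a) 48 ≥ 48 — meets; (b) 48 (licensee's 34 disregarded) ≥ 48 — meets; (c) 49 (licensee's 45 disregarded) ≥ 48 — meets.
  Stage 1 carried; the burden remains with the complainant.
Stage 2 (complainant, a substantially-more-likely showing, weight is at least 70): (d) 75 (licensee's 60 disregarded) ≥ 70 — meets.
  All elements met. The burden passes to the licensee.
Stage 3 (licensee, a preponderance, weight is at least 48): (e) 48 (complainant's 8 disregarded) ≥ 48 — meets; (f) 47 (complainant's 81 disregarded) < 48 — fails.
  Stage 3 not carried; the licensee fails its burden.
The analysis ends at Stage 3; the complainant prevails.

complainant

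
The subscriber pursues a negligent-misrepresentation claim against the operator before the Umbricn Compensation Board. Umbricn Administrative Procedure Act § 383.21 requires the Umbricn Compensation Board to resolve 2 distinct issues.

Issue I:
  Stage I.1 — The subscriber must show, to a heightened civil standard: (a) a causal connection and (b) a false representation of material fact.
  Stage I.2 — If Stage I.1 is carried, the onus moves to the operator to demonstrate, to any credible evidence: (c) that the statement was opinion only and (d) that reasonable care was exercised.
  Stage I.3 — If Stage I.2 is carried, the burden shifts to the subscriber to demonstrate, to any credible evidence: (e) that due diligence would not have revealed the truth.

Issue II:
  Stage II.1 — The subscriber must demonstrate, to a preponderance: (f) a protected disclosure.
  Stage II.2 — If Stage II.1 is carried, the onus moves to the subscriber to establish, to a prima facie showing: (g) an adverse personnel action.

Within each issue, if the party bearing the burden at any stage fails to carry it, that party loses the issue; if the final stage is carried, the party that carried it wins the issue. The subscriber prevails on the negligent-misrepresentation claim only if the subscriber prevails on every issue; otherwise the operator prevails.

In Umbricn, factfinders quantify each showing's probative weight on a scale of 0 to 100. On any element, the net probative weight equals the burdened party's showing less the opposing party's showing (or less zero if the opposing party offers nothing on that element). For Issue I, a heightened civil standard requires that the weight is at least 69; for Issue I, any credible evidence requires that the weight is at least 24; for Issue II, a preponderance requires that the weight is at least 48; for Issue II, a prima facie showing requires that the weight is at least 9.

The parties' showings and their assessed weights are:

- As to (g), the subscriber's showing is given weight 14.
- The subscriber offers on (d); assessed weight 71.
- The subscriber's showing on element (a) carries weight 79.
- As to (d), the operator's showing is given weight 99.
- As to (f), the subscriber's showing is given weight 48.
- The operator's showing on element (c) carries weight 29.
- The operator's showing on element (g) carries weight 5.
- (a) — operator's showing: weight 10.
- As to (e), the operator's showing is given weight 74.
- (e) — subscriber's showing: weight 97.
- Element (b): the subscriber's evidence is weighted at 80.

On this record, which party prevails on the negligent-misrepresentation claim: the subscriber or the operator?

— Issue I —
Stage I.1 (subscriber, a heightened civil standard, weight is at least 69): (a) net 79−10=69 ≥ 69 — meets; (b) 80 ≥ 69 — meets.
  Stage I.1 carried; the burden shifts to the operator.
Stage I.2 (operator, any credible evidence, weight is at least 24): (c) 29 ≥ 24 — meets; (d) net 99−71=28 ≥ 24 — meets.
  Stage I.2 is satisfied; the onus moves to the subscriber.
Stage I.3 (subscriber, any credible evidence, weight is at least 24): (e) net 97−74=23 < 24 — fails.
  Not every element is met, so the subscriber fails to carry Stage I.3.
The operator prevails on this issue.
— Issue II —
Stage II.1 — burden on subscriber; standard: a preponderance (weight is at least 48).
    (f): 48 ≥ 48 [met]
  Stage II.1 carried; the burden remains with the subscriber.
Stage II.2 — burden on subscriber; standard: a prima facie showing (weight is at least 9).
    (g): 14 − 5 = 9 ≥ 9 [met]
  Stage II.2 carried; the final stage is satisfied.
All stages carried — the subscriber prevails on this issue.
Per-issue: Issue I → operator; Issue II → subscriber. The subscriber must prevail on every issue; overall, the operator prevails.

operator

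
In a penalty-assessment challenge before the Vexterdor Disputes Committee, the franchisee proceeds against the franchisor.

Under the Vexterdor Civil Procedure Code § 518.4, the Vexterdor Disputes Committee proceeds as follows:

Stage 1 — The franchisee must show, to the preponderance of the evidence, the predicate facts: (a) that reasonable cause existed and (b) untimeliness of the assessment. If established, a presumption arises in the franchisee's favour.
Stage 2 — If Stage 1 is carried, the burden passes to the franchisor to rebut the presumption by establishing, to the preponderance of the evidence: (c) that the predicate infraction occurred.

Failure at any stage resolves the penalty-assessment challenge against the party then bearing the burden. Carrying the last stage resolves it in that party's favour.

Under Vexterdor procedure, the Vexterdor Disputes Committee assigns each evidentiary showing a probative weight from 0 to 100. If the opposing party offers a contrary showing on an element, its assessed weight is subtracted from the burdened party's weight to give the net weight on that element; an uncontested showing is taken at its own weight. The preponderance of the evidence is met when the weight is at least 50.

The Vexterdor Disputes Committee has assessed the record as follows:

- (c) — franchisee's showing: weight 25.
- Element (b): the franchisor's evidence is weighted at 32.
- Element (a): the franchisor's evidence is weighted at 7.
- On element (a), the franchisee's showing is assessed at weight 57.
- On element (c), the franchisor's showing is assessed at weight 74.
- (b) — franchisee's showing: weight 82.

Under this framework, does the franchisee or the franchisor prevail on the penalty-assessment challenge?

Stage 1 (franchisee, the preponderance of the evidence, weight is at least 50): (a) net 57−7=50 ≥ 50 — meets; (b) net 82−32=50 ≥ 50 — meets.
  All elements met. The burden passes to the franchisor.
Stage 2 (franchisor, the preponderance of the evidence, weight is at least 50): (c) net 74−25=49 < 50 — fails.
  Stage 2 not carried; the franchisor fails its burden.
The analysis ends at Stage 2; the franchisee prevails.

franchisee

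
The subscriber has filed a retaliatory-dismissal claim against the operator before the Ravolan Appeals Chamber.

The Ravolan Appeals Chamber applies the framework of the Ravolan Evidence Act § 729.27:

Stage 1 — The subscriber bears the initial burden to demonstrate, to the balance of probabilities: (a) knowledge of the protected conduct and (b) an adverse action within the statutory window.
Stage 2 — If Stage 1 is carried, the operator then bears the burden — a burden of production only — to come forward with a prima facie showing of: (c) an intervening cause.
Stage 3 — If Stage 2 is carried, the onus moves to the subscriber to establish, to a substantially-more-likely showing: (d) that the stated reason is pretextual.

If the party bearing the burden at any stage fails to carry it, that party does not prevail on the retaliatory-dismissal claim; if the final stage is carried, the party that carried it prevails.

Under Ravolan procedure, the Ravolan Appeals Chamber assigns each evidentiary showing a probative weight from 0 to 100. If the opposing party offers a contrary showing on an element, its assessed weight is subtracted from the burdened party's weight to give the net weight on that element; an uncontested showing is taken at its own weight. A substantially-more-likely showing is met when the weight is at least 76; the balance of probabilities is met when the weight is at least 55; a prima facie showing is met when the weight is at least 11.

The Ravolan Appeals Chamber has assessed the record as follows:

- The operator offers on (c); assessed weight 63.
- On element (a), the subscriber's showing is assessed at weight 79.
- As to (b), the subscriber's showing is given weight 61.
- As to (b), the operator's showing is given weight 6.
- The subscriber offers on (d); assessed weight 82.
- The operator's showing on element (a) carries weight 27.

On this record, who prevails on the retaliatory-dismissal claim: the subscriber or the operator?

operator

Stage 1 (subscriber, the balance of probabilities, weight is at least 55): (a) net 79−27=52 < 55 — fails; (b) net 61−6=55 ≥ 55 — meets.
  Not every element is met, so the subscriber fails to carry Stage 1.
The operator prevails.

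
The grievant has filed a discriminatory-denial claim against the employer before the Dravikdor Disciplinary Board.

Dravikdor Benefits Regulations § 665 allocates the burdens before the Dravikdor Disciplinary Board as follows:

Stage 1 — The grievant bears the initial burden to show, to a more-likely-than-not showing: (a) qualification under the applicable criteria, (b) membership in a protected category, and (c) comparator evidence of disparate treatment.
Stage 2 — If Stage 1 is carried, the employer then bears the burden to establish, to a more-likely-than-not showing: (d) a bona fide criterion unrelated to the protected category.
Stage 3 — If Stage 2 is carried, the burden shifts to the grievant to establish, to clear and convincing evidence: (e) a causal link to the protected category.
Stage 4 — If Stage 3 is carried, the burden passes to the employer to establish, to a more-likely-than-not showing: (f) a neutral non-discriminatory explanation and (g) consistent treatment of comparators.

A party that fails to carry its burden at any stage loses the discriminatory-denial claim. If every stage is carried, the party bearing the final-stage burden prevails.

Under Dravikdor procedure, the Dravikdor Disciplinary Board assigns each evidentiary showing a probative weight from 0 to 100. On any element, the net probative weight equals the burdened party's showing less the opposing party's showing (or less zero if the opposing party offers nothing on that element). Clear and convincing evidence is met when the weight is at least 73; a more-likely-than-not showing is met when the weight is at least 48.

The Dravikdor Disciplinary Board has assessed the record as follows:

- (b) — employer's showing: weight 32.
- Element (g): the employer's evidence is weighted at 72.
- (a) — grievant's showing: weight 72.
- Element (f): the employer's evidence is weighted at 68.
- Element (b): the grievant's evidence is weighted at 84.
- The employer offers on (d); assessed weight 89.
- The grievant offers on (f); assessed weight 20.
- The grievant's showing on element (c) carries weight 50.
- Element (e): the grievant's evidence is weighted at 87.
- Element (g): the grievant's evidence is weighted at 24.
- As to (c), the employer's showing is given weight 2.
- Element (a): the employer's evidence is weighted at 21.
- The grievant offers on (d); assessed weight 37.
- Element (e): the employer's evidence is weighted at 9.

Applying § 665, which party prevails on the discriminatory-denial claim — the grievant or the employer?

employer

At Stage 1 the grievant must meet a more-likely-than-not showing (weight is at least 48): on (a) the weight is 72 less the opposing 21 gives net 51, which does reach 48, so (a) meets the standard; on (b) the weight is 84 less the opposing 32 gives net 52, ≥ 48, so (b) meets the standard; on (c) the weight is 50 less the opposing 2 gives net 48, ≥ 48, so (c) meets the standard.
  All elements met. The burden passes to the employer.
At Stage 2 the employer must meet a more-likely-than-not showing (weight is at least 48): on (d) the weight is 89 less the opposing 37 gives net 52, ≥ 48, so (d) meets the standard.
  Stage 2 is satisfied; the onus moves to the grievant.
At Stage 3 the grievant must meet clear and convincing evidence (weight is at least 73): on (e) the weight is 87 less the opposing 9 gives net 78, which does reach 73, so (e) meets the standard.
  Stage 3 is satisfied; the onus moves to the employer.
At Stage 4 the employer must meet a more-likely-than-not showing (weight is at least 48): on (f) the weight is 68 less the opposing 20 gives net 48, which does reach 48, so (f) meets the standard; on (g) the weight is 72 less the opposing 24 gives net 48, which does reach 48, so (g) meets the standard.
  The employer carries the last stage.
Every stage carried; the employer prevails.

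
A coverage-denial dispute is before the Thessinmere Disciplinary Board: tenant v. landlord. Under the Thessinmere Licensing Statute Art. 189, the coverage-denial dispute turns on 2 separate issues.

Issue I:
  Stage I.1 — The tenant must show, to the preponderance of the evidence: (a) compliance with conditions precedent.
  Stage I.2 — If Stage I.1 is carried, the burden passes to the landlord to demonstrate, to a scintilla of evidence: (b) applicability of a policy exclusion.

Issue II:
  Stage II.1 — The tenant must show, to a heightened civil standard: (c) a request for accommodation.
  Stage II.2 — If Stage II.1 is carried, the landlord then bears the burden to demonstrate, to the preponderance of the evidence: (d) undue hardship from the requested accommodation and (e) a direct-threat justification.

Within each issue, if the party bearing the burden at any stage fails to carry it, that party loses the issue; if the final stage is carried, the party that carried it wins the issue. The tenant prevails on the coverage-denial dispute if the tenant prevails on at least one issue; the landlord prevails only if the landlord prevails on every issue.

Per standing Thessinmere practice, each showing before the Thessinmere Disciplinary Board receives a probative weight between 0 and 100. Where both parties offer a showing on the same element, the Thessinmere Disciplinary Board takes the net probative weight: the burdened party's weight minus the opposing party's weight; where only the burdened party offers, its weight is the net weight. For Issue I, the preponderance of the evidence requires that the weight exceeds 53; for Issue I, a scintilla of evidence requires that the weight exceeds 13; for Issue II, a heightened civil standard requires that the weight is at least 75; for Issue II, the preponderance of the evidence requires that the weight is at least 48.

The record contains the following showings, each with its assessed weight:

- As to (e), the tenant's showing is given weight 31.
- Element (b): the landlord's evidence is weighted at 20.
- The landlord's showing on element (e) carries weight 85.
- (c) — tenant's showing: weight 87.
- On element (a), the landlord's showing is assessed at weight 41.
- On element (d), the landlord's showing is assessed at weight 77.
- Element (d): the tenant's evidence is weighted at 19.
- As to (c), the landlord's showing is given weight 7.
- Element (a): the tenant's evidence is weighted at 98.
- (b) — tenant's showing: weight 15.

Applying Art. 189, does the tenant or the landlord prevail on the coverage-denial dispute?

— Issue I —
Stage I.1 — burden on tenant; standard: the preponderance of the evidence (weight exceeds 53).
    (a): 98 − 41 = 57 > 53 [met]
  Stage I.1 is satisfied; the onus moves to the landlord.
Stage I.2 — burden on landlord; standard: a scintilla of evidence (weight exceeds 13).
    (b): 20 − 15 = 5 ≤ 13 [not met]
  Not every element is met, so the landlord fails to carry Stage I.2.
So the tenant prevails on this issue.
— Issue II —
Stage II.1 (tenant, a heightened civil standard, weight is at least 75): (c) net 87−7=80 ≥ 75 — meets.
  All elements met. The burden passes to the landlord.
Stage II.2 (landlord, the preponderance of the evidence, weight is at least 48): (d) net 77−19=58 ≥ 48 — meets; (e) net 85−31=54 ≥ 48 — meets.
  All elements met at the final stage.
All stages carried — the landlord prevails on this issue.
Per-issue: Issue I → tenant; Issue II → landlord. The tenant must prevail on at least one issue; overall, the tenant prevails.

tenant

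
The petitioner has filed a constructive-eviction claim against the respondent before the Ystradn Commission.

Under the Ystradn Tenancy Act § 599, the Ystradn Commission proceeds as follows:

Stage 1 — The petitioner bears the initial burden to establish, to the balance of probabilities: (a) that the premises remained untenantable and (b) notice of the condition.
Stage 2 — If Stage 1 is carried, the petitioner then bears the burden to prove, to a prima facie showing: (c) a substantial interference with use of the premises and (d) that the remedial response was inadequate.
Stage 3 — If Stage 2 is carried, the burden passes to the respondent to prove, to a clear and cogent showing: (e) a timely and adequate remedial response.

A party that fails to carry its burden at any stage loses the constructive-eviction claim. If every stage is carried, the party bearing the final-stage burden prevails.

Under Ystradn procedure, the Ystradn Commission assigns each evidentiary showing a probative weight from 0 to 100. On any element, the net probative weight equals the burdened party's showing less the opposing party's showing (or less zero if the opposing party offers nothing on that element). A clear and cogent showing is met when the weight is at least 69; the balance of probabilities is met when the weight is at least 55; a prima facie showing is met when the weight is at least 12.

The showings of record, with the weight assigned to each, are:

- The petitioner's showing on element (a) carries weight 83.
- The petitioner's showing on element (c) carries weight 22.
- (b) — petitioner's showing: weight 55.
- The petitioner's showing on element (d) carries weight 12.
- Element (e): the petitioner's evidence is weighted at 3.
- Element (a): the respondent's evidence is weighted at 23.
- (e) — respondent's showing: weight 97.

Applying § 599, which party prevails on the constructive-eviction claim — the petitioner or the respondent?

Stage 1 (petitioner, the balance of probabilities, weight is at least 55): (a) net 83−23=60 ≥ 55 — meets; (b) 55 ≥ 55 — meets.
  All elements met. The petitioner retains the burden for Stage 2.
Stage 2 (petitioner, a prima facie showing, weight is at least 12): (c) 22 ≥ 12 — meets; (d) 12 ≥ 12 — meets.
  Stage 2 is satisfied; the onus moves to the respondent.
Stage 3 (respondent, a clear and cogent showing, weight is at least 69): (e) net 97−3=94 ≥ 69 — meets.
  All elements met at the final stage.
With every stage satisfied, the respondent prevails.

respondent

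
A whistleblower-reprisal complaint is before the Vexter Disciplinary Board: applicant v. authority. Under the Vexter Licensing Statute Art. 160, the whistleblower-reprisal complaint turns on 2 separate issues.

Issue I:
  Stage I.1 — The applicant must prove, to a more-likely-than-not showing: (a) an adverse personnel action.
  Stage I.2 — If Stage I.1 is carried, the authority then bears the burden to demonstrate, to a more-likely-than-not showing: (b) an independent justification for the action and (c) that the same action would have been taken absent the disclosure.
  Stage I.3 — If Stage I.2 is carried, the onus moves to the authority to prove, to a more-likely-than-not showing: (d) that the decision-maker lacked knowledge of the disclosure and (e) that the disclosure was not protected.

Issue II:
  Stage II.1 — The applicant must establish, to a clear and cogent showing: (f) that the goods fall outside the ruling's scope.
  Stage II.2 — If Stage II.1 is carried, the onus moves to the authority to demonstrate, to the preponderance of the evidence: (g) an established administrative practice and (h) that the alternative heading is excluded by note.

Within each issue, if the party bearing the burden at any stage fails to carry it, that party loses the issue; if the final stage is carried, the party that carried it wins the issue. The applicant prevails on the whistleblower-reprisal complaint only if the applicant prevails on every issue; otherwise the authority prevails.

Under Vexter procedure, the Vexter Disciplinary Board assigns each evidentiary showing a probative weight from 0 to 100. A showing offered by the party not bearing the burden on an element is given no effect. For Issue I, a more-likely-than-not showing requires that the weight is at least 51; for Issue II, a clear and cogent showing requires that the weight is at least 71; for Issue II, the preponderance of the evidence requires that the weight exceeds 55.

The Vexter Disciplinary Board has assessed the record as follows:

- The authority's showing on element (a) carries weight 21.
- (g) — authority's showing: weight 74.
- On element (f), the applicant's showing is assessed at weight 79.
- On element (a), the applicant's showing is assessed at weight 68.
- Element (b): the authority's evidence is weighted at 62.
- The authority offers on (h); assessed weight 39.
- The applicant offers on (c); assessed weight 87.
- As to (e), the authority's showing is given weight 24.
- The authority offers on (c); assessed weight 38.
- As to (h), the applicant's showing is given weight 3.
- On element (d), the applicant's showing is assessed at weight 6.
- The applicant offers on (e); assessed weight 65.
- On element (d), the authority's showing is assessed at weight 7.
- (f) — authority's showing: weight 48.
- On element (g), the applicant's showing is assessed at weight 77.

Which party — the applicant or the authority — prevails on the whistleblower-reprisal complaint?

— Issue I —
Stage I.1 — burden on applicant; standard: a more-likely-than-not showing (weight is at least 51).
    (a): 68 (authority's 21 disregarded) ≥ 51 [met]
  Stage I.1 is satisfied; the onus moves to the authority.
Stage I.2 — burden on authority; standard: a more-likely-than-not showing (weight is at least 51).
    (b): 62 ≥ 51 [met]
    (c): 38 (applicant's 87 disregarded) < 51 [not met]
  The authority does not carry Stage I.2.
The applicant prevails on this issue.
— Issue II —
Stage II.1 (applicant, a clear and cogent showing, weight is at least 71): (f) 79 (authority's 48 disregarded) ≥ 71 — meets.
  Stage II.1 is satisfied; the onus moves to the authority.
Stage II.2 (authority, the preponderance of the evidence, weight exceeds 55): (g) 74 (applicant's 77 disregarded) > 55 — meets; (h) 39 (applicant's 3 disregarded) ≤ 55 — fails.
  Not every element is met, so the authority fails to carry Stage II.2.
The applicant prevails on this issue.
Per-issue: Issue I → applicant; Issue II → applicant. The applicant must prevail on every issue; overall, the applicant prevails.

applicant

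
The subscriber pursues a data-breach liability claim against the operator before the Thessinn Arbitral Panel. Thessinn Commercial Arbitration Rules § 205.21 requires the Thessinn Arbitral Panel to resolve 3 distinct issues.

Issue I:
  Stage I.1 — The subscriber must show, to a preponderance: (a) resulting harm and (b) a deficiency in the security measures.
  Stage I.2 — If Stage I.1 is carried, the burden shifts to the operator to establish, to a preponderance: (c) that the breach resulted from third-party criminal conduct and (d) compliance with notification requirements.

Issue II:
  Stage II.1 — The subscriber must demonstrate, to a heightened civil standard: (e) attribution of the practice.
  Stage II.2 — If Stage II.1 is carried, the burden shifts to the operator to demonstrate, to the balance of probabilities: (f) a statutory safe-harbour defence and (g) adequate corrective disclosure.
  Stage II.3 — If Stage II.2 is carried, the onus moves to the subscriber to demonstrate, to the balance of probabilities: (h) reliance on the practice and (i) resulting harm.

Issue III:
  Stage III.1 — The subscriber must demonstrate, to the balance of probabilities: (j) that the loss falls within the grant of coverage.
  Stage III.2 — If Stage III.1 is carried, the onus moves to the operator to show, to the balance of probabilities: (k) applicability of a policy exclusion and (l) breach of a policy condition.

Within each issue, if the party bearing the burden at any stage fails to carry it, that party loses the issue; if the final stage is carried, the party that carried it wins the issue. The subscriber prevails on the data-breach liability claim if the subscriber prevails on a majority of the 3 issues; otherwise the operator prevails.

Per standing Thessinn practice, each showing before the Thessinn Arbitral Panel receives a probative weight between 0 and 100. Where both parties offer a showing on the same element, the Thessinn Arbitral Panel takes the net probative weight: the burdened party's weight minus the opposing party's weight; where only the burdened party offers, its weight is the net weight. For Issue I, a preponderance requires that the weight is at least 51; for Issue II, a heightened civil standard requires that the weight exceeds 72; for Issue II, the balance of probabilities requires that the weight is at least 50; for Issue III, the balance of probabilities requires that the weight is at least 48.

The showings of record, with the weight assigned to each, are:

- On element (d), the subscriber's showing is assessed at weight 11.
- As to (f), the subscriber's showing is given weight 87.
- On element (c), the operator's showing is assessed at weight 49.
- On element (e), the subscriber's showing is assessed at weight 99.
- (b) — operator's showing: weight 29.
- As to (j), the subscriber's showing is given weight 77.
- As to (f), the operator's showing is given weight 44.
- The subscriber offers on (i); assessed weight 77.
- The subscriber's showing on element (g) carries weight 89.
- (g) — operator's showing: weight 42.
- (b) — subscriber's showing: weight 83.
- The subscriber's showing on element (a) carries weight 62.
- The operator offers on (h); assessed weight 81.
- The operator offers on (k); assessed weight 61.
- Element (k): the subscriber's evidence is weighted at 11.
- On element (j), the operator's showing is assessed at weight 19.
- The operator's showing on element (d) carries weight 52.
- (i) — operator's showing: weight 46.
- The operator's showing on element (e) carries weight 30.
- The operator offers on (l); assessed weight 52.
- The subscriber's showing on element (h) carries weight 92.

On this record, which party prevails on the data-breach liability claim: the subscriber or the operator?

operator

— Issue I —
Stage I.1 — burden on subscriber; standard: a preponderance (weight is at least 51).
    (a): 62 ≥ 51 [met]
    (b): 83 − 29 = 54 ≥ 51 [met]
  Stage I.1 is satisfied; the onus moves to the operator.
Stage I.2 — burden on operator; standard: a preponderance (weight is at least 51).
    (c): 49 < 51 [not met]
    (d): 52 − 11 = 41 < 51 [not met]
  The operator does not carry Stage I.2.
The analysis ends at Stage I.2; the subscriber prevails on this issue.
— Issue II —
Stage II.1 — burden on subscriber; standard: a heightened civil standard (weight exceeds 72).
    (e): 99 − 30 = 69 ≤ 72 [not met]
  Stage II.1 not carried; the subscriber fails its burden.
The analysis ends at Stage II.1; the operator prevails on this issue.
— Issue III —
Stage III.1 (subscriber, the balance of probabilities, weight is at least 48): (j) net 77−19=58 ≥ 48 — meets.
  Stage III.1 is satisfied; the onus moves to the operator.
Stage III.2 (operator, the balance of probabilities, weight is at least 48): (k) net 61−11=50 ≥ 48 — meets; (l) 52 ≥ 48 — meets.
  Stage III.2 carried; the final stage is satisfied.
With every stage satisfied, the operator prevails on this issue.
Per-issue: Issue I → subscriber; Issue II → operator; Issue III → operator. The subscriber must prevail on a majority of issues; overall, the operator prevails.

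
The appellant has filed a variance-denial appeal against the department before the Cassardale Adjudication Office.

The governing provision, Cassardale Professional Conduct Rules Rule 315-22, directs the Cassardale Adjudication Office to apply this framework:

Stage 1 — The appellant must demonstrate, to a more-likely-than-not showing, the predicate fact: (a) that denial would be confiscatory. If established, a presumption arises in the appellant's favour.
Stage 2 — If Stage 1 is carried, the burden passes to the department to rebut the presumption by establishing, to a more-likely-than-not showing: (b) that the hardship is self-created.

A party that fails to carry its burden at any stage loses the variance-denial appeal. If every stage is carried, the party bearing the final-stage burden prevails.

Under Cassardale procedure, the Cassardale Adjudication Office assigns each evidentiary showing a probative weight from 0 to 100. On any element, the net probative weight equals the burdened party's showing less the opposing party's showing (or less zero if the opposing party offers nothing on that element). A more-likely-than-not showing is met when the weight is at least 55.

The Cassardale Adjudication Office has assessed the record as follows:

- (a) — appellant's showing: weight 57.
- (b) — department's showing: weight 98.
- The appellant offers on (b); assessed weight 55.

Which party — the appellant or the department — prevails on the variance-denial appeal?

Stage 1 — burden on appellant; standard: a more-likely-than-not showing (weight is at least 55).
    (a): 57 ≥ 55 [met]
  Stage 1 carried; the burden shifts to the department.
Stage 2 — burden on department; standard: a more-likely-than-not showing (weight is at least 55).
    (b): 98 − 55 = 43 < 55 [not met]
  Stage 2 not carried; the department fails its burden.
The appellant prevails.

appellant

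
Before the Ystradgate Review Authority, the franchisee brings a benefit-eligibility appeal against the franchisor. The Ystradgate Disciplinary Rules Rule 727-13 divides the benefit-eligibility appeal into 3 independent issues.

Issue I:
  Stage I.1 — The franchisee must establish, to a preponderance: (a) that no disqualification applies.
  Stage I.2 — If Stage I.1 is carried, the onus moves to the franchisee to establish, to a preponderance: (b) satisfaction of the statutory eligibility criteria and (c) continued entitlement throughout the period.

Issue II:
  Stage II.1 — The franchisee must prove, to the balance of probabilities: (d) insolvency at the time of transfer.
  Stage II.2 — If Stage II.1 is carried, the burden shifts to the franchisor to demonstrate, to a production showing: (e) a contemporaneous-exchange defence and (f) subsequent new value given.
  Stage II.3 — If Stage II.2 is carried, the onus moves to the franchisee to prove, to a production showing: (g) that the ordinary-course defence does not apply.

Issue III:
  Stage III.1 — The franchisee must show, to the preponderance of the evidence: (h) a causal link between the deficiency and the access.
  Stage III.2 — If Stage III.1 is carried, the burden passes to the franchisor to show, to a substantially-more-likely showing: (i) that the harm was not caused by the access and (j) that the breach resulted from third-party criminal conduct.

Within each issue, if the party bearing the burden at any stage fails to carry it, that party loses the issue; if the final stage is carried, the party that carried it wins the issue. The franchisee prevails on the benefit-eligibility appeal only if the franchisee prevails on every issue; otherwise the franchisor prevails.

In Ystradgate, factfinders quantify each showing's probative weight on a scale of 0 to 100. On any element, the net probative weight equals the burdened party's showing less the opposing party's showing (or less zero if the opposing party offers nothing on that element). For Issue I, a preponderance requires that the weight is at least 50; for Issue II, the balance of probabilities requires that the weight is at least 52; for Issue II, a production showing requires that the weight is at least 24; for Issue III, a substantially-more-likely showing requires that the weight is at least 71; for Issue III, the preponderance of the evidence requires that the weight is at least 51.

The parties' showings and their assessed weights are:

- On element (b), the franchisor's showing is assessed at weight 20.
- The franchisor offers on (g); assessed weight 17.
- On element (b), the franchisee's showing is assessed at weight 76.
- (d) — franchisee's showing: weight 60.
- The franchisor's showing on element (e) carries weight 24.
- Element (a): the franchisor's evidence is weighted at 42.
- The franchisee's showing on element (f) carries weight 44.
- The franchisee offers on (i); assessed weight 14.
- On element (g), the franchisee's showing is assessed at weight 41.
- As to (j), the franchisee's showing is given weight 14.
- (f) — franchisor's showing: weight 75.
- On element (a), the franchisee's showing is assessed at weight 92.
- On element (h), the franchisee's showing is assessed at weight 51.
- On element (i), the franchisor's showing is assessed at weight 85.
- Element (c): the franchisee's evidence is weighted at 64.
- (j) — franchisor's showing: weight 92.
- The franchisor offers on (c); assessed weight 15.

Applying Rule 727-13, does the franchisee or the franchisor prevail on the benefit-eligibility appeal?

franchisor

— Issue I —
Stage I.1 — burden on franchisee; standard: a preponderance (weight is at least 50).
    (a): 92 − 42 = 50 ≥ 50 [met]
  All elements met. The franchisee retains the burden for Stage I.2.
Stage I.2 — burden on franchisee; standard: a preponderance (weight is at least 50).
    (b): 76 − 20 = 56 ≥ 50 [met]
    (c): 64 − 15 = 49 < 50 [not met]
  The franchisee does not carry Stage I.2.
So the franchisor prevails on this issue.
— Issue II —
At Stage II.1 the franchisee must meet the balance of probabilities (weight is at least 52): on (d) the weight is 60, ≥ 52, so (d) meets the standard.
  The franchisee carries Stage II.1; the franchisor now bears the burden.
At Stage II.2 the franchisor must meet a production showing (weight is at least 24): on (e) the weight is 24, ≥ 24, so (e) meets the standard; on (f) the weight is 75 less the opposing 44 gives net 31, ≥ 24, so (f) meets the standard.
  The franchisor carries Stage II.2; the franchisee now bears the burden.
At Stage II.3 the franchisee must meet a production showing (weight is at least 24): on (g) the weight is 41 less the opposing 17 gives net 24, ≥ 24, so (g) meets the standard.
  The franchisee carries the last stage.
Every stage carried; the franchisee prevails on this issue.
— Issue III —
Stage III.1 (franchisee, the preponderance of the evidence, weight is at least 51): (h) 51 ≥ 51 — meets.
  All elements met. The burden passes to the franchisor.
Stage III.2 (franchisor, a substantially-more-likely showing, weight is at least 71): (i) net 85−14=71 ≥ 71 — meets; (j) net 92−14=78 ≥ 71 — meets.
  Stage III.2 carried; the final stage is satisfied.
Every stage carried; the franchisor prevails on this issue.
Per-issue: Issue I → franchisor; Issue II → franchisee; Issue III → franchisor. The franchisee must prevail on every issue; overall, the franchisor prevails.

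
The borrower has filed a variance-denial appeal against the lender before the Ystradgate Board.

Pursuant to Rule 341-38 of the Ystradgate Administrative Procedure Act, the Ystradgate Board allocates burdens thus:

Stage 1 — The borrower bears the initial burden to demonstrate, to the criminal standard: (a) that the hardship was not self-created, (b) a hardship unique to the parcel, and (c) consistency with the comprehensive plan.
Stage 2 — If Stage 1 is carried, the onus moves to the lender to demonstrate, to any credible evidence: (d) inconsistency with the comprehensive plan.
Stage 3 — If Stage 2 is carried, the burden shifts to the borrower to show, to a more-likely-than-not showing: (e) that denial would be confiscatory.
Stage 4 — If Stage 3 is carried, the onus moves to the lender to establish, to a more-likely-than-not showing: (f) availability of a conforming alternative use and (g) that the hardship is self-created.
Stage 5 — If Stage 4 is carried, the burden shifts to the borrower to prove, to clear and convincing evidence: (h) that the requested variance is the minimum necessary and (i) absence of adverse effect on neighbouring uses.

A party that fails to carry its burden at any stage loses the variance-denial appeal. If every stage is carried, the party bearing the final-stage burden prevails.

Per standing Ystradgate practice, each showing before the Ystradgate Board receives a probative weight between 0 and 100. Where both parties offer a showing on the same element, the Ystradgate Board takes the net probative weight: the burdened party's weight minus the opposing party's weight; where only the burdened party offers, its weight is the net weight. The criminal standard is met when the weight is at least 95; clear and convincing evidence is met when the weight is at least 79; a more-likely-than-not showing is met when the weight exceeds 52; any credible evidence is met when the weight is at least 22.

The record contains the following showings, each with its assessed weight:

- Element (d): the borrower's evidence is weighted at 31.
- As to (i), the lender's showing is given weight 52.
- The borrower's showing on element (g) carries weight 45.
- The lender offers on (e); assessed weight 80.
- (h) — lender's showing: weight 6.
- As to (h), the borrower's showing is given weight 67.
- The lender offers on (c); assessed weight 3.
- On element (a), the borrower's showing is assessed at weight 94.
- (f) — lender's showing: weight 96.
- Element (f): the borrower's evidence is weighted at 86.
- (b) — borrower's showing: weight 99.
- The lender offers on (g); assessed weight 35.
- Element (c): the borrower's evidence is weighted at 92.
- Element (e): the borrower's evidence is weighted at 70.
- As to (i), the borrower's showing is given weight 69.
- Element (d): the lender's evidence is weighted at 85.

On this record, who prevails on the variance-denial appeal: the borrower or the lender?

Stage 1 (borrower, the criminal standard, weight is at least 95): (a) 94 < 95 — fails; (b) 99 ≥ 95 — meets; (c) net 92−3=89 < 95 — fails.
  Not every element is met, so the borrower fails to carry Stage 1.
The analysis ends at Stage 1; the lender prevails.

lender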